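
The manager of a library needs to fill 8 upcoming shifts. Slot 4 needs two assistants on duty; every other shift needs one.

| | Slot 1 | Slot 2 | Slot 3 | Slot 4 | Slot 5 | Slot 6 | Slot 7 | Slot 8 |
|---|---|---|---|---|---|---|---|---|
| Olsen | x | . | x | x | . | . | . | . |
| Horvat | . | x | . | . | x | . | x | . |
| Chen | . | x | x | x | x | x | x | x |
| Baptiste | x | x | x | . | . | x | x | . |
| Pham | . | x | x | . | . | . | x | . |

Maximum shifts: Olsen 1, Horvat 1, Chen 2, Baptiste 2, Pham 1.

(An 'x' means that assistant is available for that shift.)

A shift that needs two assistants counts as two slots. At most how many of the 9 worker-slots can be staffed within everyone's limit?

Total capacity across all assistants is 1+1+2+2+1 = 7, and 9 slots are needed, so at most 7 can be filled.
An assignment achieving 7: Slot 1→Olsen, Slot 2→Baptiste, Slot 3→Pham, Slot 4→Chen, Slot 5→Horvat, Slot 6→Baptiste, Slot 8→Chen.
Loads: Olsen 1/1, Horvat 1/1, Chen 2/2, Baptiste 2/2, Pham 1/1.

7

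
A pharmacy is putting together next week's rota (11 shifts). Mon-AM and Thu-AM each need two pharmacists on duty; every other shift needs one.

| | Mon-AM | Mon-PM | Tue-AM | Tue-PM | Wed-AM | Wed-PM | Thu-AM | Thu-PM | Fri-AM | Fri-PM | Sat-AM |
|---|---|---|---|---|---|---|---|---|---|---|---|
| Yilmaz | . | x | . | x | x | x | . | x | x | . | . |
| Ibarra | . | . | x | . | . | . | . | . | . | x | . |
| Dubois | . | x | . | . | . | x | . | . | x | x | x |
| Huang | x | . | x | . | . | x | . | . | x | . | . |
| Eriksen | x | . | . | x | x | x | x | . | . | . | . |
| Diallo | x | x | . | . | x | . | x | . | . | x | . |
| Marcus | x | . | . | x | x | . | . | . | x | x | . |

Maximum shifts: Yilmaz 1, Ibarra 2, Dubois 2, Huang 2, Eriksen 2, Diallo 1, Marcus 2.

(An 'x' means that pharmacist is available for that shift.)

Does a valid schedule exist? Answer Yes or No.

Total capacity is 1+2+2+2+2+1+2 = 12 but 13 worker-slots are needed — infeasible.

No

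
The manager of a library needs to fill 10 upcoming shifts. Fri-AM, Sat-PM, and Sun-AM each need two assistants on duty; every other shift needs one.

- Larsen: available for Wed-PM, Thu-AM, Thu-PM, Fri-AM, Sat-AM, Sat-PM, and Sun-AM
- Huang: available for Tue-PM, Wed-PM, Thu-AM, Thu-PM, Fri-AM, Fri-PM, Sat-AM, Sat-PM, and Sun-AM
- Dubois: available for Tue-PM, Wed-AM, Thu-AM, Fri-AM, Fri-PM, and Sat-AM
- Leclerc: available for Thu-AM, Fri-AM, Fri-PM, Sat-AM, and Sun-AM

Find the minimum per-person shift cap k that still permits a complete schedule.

With 4 assistants and 13 worker-slots to fill, someone must work at least ⌈13/4⌉ = 4 shifts, so k ≥ 4.
k = 4 works: Tue-PM→Huang, Wed-AM→Dubois, Wed-PM→Larsen, Thu-AM→Dubois, Thu-PM→Larsen, Fri-AM→Dubois+Leclerc, Fri-PM→Huang, Sat-AM→Dubois, Sat-PM→Larsen+Huang, Sun-AM→Larsen+Huang.
Loads: Larsen 4, Huang 4, Dubois 4, Leclerc 1 — all ≤ 4.

4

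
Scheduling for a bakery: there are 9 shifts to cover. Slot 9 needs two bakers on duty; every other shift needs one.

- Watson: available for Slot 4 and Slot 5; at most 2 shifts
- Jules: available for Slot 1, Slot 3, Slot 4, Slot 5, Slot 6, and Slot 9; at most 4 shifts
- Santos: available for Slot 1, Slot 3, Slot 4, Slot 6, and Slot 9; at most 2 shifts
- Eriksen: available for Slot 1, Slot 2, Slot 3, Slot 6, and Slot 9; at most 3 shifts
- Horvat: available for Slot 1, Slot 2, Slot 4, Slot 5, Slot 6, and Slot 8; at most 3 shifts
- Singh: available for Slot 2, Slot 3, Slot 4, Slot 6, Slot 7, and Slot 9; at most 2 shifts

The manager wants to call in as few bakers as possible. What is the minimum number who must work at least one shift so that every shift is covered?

10 slots to fill and no one can take more than 4, so at least ⌈10/4⌉ = 3 bakers are needed.
No set of 3 bakers can cover every shift (each such set leaves at least one shift with no one available or exceeds a cap).
Watson, Jules, Horvat, and Singh alone can cover everything: Slot 1→Jules, Slot 2→Horvat, Slot 3→Jules, Slot 4→Watson, Slot 5→Watson, Slot 6→Jules, Slot 7→Singh, Slot 8→Horvat, Slot 9→Jules+Singh.

4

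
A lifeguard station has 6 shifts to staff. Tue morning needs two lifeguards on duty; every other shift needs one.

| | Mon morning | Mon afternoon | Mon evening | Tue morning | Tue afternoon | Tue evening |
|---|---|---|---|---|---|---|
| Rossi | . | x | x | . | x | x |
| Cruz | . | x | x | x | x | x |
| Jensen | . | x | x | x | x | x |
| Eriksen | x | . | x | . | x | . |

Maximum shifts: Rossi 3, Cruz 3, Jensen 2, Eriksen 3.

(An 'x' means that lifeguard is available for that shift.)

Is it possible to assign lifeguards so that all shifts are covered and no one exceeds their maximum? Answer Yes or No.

Yes

Mon morning can only be covered by Eriksen, so that assignment is forced.
Tue morning can only be covered by Cruz and Jensen, so that assignment is forced.
One valid schedule: Mon morning→Eriksen, Mon afternoon→Rossi, Mon evening→Rossi, Tue morning→Cruz+Jensen, Tue afternoon→Cruz, Tue evening→Rossi.
Loads: Rossi 3/3, Cruz 2/3, Jensen 1/2, Eriksen 1/3 — all within limits.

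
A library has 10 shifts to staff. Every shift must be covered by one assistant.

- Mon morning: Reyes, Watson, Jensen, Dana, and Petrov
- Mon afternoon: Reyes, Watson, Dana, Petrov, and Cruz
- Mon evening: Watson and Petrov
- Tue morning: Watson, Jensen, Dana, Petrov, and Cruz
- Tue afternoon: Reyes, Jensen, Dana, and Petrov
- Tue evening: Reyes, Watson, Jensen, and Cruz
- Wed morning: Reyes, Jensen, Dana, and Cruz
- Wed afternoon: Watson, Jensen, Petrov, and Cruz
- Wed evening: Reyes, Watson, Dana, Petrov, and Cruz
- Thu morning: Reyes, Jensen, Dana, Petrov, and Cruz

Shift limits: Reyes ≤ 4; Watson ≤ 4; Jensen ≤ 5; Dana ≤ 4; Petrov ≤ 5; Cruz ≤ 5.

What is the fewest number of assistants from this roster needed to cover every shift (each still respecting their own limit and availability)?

10 slots to fill and no one can take more than 5, so at least ⌈10/5⌉ = 2 assistants are needed.
Jensen and Petrov alone can cover everything: Mon morning→Jensen, Mon afternoon→Petrov, Mon evening→Petrov, Tue morning→Jensen, Tue afternoon→Jensen, Tue evening→Jensen, Wed morning→Jensen, Wed afternoon→Petrov, Wed evening→Petrov, Thu morning→Petrov.

2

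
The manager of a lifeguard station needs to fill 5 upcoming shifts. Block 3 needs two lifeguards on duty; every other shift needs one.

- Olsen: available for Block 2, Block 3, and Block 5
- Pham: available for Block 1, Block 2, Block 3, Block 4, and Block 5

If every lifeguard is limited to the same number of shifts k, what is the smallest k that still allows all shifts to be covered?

3

With 2 lifeguards and 6 worker-slots to fill, someone must work at least ⌈6/2⌉ = 3 shifts, so k ≥ 3.
k = 3 works: Block 1→Pham, Block 2→Olsen, Block 3→Olsen+Pham, Block 4→Pham, Block 5→Olsen.
Loads: Olsen 3, Pham 3 — all ≤ 3.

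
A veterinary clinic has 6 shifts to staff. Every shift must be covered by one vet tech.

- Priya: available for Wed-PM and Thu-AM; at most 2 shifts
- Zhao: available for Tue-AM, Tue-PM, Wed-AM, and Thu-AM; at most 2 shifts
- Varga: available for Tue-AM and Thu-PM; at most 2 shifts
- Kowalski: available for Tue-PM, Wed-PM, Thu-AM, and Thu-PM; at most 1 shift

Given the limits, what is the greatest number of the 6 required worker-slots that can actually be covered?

6

Total capacity across all vet techs is 2+2+2+1 = 7, and 6 slots are needed, so at most 6 can be filled.
An assignment achieving 6: Tue-AM→Zhao, Tue-PM→Kowalski, Wed-AM→Zhao, Wed-PM→Priya, Thu-AM→Priya, Thu-PM→Varga.
Loads: Priya 2/2, Zhao 2/2, Varga 1/2, Kowalski 1/1.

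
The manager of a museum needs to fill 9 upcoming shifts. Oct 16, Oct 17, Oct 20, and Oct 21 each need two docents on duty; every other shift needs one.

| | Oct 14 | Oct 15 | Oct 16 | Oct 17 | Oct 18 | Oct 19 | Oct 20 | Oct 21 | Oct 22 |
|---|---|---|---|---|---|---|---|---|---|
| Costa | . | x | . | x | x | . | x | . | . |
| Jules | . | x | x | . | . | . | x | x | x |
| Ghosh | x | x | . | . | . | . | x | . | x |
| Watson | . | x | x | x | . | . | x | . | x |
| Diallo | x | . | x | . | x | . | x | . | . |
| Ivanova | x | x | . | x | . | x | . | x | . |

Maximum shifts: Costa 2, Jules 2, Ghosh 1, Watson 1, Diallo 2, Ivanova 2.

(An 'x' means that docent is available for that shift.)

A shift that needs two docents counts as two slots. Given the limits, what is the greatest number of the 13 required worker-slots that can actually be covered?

10

Total capacity across all docents is 2+2+1+1+2+2 = 10, and 13 slots are needed, so at most 10 can be filled.
An assignment achieving 10: Oct 14→Ghosh, Oct 16→Jules+Diallo, Oct 17→Costa+Watson, Oct 18→Costa, Oct 19→Ivanova, Oct 20→Diallo, Oct 21→Jules+Ivanova.
Loads: Costa 2/2, Jules 2/2, Ghosh 1/1, Watson 1/1, Diallo 2/2, Ivanova 2/2.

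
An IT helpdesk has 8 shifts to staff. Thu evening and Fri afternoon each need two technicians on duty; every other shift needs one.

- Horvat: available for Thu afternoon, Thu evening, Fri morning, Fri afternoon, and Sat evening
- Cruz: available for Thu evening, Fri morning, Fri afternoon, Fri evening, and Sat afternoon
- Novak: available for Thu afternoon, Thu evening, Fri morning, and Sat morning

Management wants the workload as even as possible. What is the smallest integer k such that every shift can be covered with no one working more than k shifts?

4

With 3 technicians and 10 worker-slots to fill, someone must work at least ⌈10/3⌉ = 4 shifts, so k ≥ 4.
k = 4 works: Thu afternoon→Horvat, Thu evening→Horvat+Cruz, Fri morning→Novak, Fri afternoon→Horvat+Cruz, Fri evening→Cruz, Sat morning→Novak, Sat afternoon→Cruz, Sat evening→Horvat.
Loads: Horvat 4, Cruz 4, Novak 2 — all ≤ 4.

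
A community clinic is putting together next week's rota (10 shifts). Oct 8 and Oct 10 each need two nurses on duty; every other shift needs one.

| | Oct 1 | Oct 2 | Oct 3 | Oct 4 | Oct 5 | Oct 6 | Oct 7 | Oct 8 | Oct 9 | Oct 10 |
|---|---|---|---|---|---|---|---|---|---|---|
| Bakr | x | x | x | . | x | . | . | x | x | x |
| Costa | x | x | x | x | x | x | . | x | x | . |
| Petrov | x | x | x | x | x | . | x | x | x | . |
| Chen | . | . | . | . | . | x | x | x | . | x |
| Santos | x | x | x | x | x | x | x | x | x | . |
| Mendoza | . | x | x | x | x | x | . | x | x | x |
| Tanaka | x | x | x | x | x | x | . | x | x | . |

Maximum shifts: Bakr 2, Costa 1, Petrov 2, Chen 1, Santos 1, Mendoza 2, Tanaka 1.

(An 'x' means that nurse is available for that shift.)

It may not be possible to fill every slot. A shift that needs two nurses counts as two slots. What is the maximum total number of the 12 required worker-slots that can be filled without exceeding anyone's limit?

10

Total capacity across all nurses is 2+1+2+1+1+2+1 = 10, and 12 slots are needed, so at most 10 can be filled.
An assignment achieving 10: Oct 1→Bakr, Oct 2→Petrov, Oct 3→Mendoza, Oct 4→Costa, Oct 5→Mendoza, Oct 6→Santos, Oct 7→Petrov, Oct 9→Tanaka, Oct 10→Bakr+Chen.
Loads: Bakr 2/2, Costa 1/1, Petrov 2/2, Chen 1/1, Santos 1/1, Mendoza 2/2, Tanaka 1/1.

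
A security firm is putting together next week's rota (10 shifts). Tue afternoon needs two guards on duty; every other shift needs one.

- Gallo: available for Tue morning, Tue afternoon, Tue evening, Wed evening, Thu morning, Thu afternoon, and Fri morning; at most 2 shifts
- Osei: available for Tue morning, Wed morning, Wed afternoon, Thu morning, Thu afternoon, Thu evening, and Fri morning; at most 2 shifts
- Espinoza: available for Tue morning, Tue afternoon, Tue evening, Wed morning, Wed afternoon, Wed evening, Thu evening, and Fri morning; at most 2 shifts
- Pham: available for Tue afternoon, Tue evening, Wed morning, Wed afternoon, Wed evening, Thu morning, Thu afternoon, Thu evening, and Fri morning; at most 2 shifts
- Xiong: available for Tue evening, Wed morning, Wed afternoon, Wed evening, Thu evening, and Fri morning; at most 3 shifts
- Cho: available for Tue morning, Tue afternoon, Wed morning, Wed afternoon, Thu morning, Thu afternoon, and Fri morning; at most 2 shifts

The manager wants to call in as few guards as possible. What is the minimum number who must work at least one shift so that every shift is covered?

11 slots to fill and no one can take more than 3, so at least ⌈11/3⌉ = 4 guards are needed.
Any 4 guards together have capacity at most 3+2+2+2 = 9 < 11 slots, so 4 can never suffice.
Gallo, Osei, Espinoza, Pham, and Xiong alone can cover everything: Tue morning→Gallo, Tue afternoon→Gallo+Espinoza, Tue evening→Espinoza, Wed morning→Pham, Wed afternoon→Pham, Wed evening→Xiong, Thu morning→Osei, Thu afternoon→Osei, Thu evening→Xiong, Fri morning→Xiong.

5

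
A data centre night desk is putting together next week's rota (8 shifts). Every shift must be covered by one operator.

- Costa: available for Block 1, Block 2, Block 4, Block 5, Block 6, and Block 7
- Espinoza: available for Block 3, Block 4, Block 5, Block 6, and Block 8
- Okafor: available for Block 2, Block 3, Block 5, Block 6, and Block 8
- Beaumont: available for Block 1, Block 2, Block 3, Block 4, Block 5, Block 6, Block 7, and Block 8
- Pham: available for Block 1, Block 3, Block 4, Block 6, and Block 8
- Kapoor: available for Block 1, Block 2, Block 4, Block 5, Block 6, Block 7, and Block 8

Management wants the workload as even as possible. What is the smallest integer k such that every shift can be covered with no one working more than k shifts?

2

With 6 operators and 8 worker-slots to fill, someone must work at least ⌈8/6⌉ = 2 shifts, so k ≥ 2.
k = 2 works: Block 1→Costa, Block 2→Okafor, Block 3→Espinoza, Block 4→Espinoza, Block 5→Okafor, Block 6→Beaumont, Block 7→Costa, Block 8→Beaumont.
Loads: Costa 2, Espinoza 2, Okafor 2, Beaumont 2, Pham 0, Kapoor 0 — all ≤ 2.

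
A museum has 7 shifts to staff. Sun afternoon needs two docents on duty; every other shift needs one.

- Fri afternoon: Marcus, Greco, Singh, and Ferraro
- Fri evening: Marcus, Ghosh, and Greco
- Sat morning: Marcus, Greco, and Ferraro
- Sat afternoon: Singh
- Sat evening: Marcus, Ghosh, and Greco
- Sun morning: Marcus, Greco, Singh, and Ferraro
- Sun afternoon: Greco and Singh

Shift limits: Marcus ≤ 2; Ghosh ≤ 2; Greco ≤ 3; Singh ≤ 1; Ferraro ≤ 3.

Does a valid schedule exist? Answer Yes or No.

Total capacity is 11 and 8 slots are needed, so capacity alone doesn't rule it out.
Shifts {Sat afternoon, Sun afternoon} need 3 worker-slots in total, but the docents available for any of those shifts (Greco and Singh) can supply at most 2 among them. So no valid schedule exists.

No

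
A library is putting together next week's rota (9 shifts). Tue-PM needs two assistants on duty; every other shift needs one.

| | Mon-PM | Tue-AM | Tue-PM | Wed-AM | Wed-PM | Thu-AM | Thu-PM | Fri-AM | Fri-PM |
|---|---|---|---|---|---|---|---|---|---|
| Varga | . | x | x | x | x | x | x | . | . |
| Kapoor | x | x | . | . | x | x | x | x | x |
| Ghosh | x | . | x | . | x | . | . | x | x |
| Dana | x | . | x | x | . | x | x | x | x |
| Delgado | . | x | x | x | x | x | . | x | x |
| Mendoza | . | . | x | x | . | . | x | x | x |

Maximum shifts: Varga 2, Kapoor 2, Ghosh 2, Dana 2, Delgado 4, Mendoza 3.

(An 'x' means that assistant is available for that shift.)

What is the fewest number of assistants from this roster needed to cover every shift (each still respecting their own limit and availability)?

10 slots to fill and no one can take more than 4, so at least ⌈10/4⌉ = 3 assistants are needed.
Any 3 assistants together have capacity at most 4+3+2 = 9 < 10 slots, so 3 can never suffice.
Varga, Kapoor, Ghosh, and Delgado alone can cover everything: Mon-PM→Kapoor, Tue-AM→Kapoor, Tue-PM→Ghosh+Delgado, Wed-AM→Varga, Wed-PM→Delgado, Thu-AM→Delgado, Thu-PM→Varga, Fri-AM→Ghosh, Fri-PM→Delgado.

4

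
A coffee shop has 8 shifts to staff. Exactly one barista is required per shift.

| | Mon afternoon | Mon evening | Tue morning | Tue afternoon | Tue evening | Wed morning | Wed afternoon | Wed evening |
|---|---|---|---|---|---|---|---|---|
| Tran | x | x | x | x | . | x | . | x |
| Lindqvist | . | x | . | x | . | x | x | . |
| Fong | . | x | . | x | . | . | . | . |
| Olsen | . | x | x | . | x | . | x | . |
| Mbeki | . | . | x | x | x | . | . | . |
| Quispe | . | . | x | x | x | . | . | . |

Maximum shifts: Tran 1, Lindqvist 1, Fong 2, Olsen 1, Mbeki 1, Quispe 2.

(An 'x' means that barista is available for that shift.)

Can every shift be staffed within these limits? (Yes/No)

No

Total capacity is 8 and 8 slots are needed, so capacity alone doesn't rule it out.
Shifts {Mon afternoon, Wed evening} need 2 worker-slots in total, but the baristas available for any of those shifts (Tran) can supply at most 1 among them. So no valid schedule exists.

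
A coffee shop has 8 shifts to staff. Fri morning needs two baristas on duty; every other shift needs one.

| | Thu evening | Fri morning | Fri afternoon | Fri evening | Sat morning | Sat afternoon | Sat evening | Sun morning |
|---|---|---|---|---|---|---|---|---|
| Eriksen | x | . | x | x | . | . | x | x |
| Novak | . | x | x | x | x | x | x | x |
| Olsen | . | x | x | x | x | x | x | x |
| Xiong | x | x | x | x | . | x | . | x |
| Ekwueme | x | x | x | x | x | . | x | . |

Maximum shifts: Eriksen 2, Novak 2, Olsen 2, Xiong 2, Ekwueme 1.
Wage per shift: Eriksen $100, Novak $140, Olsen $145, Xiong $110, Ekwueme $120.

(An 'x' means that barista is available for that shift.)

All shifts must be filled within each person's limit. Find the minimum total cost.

$1110

Picking the cheapest available barista for each shift independently would cost $960, but that ignores the shift limits.
An optimal schedule: Thu evening→Eriksen, Fri morning→Xiong+Ekwueme, Fri afternoon→Olsen, Fri evening→Xiong, Sat morning→Novak, Sat afternoon→Novak, Sat evening→Eriksen, Sun morning→Olsen.
Total: 100 + 110 + 120 + 145 + 110 + 140 + 140 + 100 + 145 = $1110.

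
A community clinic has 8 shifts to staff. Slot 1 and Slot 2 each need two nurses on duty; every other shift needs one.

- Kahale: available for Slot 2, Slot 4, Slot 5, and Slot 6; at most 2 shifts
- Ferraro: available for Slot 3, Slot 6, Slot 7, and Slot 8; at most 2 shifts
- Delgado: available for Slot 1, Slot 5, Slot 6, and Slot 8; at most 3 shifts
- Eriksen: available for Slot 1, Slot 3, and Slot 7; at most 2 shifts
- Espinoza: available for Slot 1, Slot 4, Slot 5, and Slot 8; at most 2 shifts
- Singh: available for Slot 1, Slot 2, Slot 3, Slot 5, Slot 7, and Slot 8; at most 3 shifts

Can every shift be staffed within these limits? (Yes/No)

Slot 2 can only be covered by Kahale and Singh, so that assignment is forced.
One valid schedule: Slot 1→Delgado+Eriksen, Slot 2→Kahale+Singh, Slot 3→Ferraro, Slot 4→Kahale, Slot 5→Delgado, Slot 6→Ferraro, Slot 7→Eriksen, Slot 8→Delgado.
Loads: Kahale 2/2, Ferraro 2/2, Delgado 3/3, Eriksen 2/2, Espinoza 0/2, Singh 1/3 — all within limits.

Yes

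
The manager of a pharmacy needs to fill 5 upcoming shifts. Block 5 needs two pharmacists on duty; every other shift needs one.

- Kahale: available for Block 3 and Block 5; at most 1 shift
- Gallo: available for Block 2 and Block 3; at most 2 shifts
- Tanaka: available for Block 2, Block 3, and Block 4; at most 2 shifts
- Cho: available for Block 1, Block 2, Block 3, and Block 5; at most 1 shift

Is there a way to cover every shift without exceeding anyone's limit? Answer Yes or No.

Total capacity is 6 and 6 slots are needed, so capacity alone doesn't rule it out.
Shifts {Block 1, Block 5} need 3 worker-slots in total, but the pharmacists available for any of those shifts (Kahale and Cho) can supply at most 2 among them. So no valid schedule exists.

No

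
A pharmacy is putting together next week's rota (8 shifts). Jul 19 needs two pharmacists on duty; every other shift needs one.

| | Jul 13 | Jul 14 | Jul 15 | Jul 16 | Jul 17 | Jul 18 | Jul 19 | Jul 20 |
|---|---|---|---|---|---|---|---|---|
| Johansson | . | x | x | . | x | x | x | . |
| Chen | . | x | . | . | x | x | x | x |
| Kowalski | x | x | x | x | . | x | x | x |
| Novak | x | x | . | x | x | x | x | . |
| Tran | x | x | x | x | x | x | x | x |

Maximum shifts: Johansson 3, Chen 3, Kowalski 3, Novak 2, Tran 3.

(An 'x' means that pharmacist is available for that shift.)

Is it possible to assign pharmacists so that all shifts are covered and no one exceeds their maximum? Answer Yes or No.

One valid schedule: Jul 13→Kowalski, Jul 14→Johansson, Jul 15→Johansson, Jul 16→Kowalski, Jul 17→Johansson, Jul 18→Chen, Jul 19→Chen+Kowalski, Jul 20→Chen.
Loads: Johansson 3/3, Chen 3/3, Kowalski 3/3, Novak 0/2, Tran 0/3 — all within limits.

Yes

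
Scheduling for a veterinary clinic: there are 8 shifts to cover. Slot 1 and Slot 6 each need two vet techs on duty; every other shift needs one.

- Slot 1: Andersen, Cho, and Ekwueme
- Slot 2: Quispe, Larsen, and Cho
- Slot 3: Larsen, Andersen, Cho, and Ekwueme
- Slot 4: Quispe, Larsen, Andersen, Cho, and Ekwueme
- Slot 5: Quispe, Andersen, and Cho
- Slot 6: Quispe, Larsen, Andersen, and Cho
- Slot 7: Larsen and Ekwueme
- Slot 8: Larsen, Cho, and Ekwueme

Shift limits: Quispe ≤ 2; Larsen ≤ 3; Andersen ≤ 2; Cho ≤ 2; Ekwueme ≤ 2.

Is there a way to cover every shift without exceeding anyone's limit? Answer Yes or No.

One valid schedule: Slot 1→Andersen+Cho, Slot 2→Quispe, Slot 3→Larsen, Slot 4→Ekwueme, Slot 5→Quispe, Slot 6→Andersen+Cho, Slot 7→Larsen, Slot 8→Larsen.
Loads: Quispe 2/2, Larsen 3/3, Andersen 2/2, Cho 2/2, Ekwueme 1/2 — all within limits.

Yes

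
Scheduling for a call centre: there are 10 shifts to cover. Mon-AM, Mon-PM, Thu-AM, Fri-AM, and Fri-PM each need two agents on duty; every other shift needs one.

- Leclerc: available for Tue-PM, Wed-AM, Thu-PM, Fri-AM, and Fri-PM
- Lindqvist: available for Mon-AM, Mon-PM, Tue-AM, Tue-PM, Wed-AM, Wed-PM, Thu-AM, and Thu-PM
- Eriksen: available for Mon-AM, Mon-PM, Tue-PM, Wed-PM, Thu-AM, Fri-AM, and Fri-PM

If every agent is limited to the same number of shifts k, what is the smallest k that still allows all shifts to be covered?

5

With 3 agents and 15 worker-slots to fill, someone must work at least ⌈15/3⌉ = 5 shifts, so k ≥ 5.
k = 5 works: Mon-AM→Lindqvist+Eriksen, Mon-PM→Lindqvist+Eriksen, Tue-AM→Lindqvist, Tue-PM→Leclerc, Wed-AM→Leclerc, Wed-PM→Lindqvist, Thu-AM→Lindqvist+Eriksen, Thu-PM→Leclerc, Fri-AM→Leclerc+Eriksen, Fri-PM→Leclerc+Eriksen.
Loads: Leclerc 5, Lindqvist 5, Eriksen 5 — all ≤ 5.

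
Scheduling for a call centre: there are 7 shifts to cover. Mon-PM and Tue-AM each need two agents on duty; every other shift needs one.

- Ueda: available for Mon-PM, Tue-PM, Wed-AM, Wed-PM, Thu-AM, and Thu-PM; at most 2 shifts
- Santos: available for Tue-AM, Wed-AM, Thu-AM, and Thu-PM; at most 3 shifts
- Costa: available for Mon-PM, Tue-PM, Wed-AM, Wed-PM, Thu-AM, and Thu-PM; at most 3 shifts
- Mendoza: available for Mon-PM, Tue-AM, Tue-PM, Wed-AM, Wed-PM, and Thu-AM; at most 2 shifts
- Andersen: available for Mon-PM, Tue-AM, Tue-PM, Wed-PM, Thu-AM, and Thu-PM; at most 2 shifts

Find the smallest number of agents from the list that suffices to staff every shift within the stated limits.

9 slots to fill and no one can take more than 3, so at least ⌈9/3⌉ = 3 agents are needed.
Any 3 agents together have capacity at most 3+3+2 = 8 < 9 slots, so 3 can never suffice.
Ueda, Santos, Costa, and Mendoza alone can cover everything: Mon-PM→Ueda+Costa, Tue-AM→Santos+Mendoza, Tue-PM→Ueda, Wed-AM→Santos, Wed-PM→Costa, Thu-AM→Costa, Thu-PM→Santos.

4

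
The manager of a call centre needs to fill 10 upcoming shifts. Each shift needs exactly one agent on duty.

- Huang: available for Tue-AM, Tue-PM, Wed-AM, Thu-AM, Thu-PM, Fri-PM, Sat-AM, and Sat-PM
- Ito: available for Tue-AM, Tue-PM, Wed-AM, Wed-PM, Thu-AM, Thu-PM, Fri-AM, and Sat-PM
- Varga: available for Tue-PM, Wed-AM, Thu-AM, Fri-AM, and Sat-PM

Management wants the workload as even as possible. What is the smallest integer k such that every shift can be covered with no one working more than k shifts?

With 3 agents and 10 worker-slots to fill, someone must work at least ⌈10/3⌉ = 4 shifts, so k ≥ 4.
k = 4 works: Tue-AM→Huang, Tue-PM→Ito, Wed-AM→Ito, Wed-PM→Ito, Thu-AM→Varga, Thu-PM→Huang, Fri-AM→Ito, Fri-PM→Huang, Sat-AM→Huang, Sat-PM→Varga.
Loads: Huang 4, Ito 4, Varga 2 — all ≤ 4.

4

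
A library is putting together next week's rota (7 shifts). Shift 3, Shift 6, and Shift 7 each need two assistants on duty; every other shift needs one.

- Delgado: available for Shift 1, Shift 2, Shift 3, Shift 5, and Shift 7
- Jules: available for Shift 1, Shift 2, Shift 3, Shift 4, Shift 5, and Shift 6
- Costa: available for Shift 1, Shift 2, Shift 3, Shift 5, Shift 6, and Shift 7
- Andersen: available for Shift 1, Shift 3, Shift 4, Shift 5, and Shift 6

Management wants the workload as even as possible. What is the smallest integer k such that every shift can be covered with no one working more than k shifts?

3

With 4 assistants and 10 worker-slots to fill, someone must work at least ⌈10/4⌉ = 3 shifts, so k ≥ 3.
k = 3 works: Shift 1→Delgado, Shift 2→Delgado, Shift 3→Costa+Andersen, Shift 4→Jules, Shift 5→Jules, Shift 6→Jules+Costa, Shift 7→Delgado+Costa.
Loads: Delgado 3, Jules 3, Costa 3, Andersen 1 — all ≤ 3.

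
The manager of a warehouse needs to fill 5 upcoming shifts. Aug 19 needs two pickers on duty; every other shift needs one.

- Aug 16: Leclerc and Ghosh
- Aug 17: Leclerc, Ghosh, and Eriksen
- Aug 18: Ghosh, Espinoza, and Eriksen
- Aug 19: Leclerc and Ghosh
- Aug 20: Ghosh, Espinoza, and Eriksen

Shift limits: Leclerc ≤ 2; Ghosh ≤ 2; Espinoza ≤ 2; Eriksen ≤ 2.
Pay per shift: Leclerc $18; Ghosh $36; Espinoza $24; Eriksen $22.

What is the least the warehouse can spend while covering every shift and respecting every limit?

$140

Aug 19 can only be covered by Leclerc and Ghosh, so that assignment is forced.
Picking the cheapest available picker for each shift independently would cost $134, but that ignores the shift limits.
An optimal schedule: Aug 16→Leclerc, Aug 17→Eriksen, Aug 18→Eriksen, Aug 19→Leclerc+Ghosh, Aug 20→Espinoza.
Total: 18 + 22 + 22 + 18 + 36 + 24 = $140.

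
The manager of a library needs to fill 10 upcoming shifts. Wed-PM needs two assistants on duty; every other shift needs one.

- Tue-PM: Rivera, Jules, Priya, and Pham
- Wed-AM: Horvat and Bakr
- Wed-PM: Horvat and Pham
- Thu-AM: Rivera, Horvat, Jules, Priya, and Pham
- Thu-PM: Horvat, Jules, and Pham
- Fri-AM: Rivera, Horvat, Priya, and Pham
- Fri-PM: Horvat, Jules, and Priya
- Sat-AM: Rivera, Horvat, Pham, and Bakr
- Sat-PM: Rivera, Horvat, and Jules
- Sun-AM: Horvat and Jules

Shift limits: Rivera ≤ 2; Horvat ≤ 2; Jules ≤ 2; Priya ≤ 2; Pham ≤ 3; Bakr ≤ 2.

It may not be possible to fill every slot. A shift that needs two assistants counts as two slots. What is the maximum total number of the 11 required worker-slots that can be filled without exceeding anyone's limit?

11

Total capacity across all assistants is 2+2+2+2+3+2 = 13, and 11 slots are needed, so at most 11 can be filled.
An assignment achieving 11: Tue-PM→Rivera, Wed-AM→Horvat, Wed-PM→Horvat+Pham, Thu-AM→Pham, Thu-PM→Jules, Fri-AM→Priya, Fri-PM→Priya, Sat-AM→Pham, Sat-PM→Rivera, Sun-AM→Jules.
Loads: Rivera 2/2, Horvat 2/2, Jules 2/2, Priya 2/2, Pham 3/3, Bakr 0/2.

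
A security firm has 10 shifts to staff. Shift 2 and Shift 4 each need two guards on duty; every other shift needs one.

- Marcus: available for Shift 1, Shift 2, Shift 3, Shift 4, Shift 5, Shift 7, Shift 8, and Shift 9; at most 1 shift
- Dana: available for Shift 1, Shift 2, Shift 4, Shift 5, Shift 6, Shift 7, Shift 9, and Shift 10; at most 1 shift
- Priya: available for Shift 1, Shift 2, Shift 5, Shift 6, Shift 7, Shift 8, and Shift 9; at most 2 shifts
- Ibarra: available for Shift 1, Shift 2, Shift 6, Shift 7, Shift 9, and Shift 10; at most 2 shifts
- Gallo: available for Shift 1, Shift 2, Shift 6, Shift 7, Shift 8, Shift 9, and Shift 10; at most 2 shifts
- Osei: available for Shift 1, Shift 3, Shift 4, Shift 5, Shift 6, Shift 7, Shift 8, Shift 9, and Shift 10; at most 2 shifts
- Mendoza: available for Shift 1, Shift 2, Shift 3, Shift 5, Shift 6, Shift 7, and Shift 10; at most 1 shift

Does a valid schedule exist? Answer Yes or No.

No

Total capacity is 1+1+2+2+2+2+1 = 11 but 12 worker-slots are needed — infeasible.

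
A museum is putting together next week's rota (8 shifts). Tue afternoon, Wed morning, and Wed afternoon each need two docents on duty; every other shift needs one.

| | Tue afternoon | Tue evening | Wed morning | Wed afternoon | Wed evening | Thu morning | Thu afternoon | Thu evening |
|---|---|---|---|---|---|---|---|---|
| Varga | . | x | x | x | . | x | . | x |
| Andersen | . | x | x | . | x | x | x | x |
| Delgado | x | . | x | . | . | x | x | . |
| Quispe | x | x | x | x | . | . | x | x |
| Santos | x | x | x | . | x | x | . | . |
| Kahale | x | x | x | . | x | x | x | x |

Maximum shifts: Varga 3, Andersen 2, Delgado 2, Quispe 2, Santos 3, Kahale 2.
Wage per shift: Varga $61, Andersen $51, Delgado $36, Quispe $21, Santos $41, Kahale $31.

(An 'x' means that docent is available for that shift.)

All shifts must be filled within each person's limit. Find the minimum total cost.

Wed afternoon can only be covered by Varga and Quispe, so that assignment is forced.
Picking the cheapest available docent for each shift independently would cost $311, but that ignores the shift limits.
An optimal schedule: Tue afternoon→Delgado+Santos, Tue evening→Santos, Wed morning→Santos+Andersen, Wed afternoon→Quispe+Varga, Wed evening→Kahale, Thu morning→Delgado, Thu afternoon→Quispe, Thu evening→Kahale.
Total: 36 + 41 + 41 + 41 + 51 + 21 + 61 + 31 + 36 + 21 + 31 = $411.

$411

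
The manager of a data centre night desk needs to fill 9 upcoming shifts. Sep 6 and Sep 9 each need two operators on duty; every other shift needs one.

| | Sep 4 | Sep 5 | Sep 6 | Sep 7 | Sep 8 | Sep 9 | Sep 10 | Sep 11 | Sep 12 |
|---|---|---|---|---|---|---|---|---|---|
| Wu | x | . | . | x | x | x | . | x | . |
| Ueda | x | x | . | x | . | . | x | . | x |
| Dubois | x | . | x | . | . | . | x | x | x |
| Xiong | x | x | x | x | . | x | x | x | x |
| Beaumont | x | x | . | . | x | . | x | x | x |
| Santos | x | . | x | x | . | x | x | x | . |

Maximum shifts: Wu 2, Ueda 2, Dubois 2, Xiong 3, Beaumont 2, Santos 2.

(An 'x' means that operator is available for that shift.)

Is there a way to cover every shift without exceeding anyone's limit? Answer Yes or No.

One valid schedule: Sep 4→Beaumont, Sep 5→Ueda, Sep 6→Dubois+Xiong, Sep 7→Ueda, Sep 8→Wu, Sep 9→Wu+Xiong, Sep 10→Xiong, Sep 11→Beaumont, Sep 12→Dubois.
Loads: Wu 2/2, Ueda 2/2, Dubois 2/2, Xiong 3/3, Beaumont 2/2, Santos 0/2 — all within limits.

Yes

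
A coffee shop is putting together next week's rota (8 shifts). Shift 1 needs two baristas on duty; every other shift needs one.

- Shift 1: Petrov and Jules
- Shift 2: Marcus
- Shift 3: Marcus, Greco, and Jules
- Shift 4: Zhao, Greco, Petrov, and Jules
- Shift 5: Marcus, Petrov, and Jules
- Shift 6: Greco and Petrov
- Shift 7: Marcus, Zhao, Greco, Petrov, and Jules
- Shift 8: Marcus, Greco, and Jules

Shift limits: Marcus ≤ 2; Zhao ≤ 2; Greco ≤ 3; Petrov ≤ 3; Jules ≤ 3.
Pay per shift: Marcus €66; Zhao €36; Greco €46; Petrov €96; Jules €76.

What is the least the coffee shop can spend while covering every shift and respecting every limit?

€514

Shift 1 can only be covered by Petrov and Jules, so that assignment is forced.
Shift 2 can only be covered by Marcus, so that assignment is forced.
Picking the cheapest available barista for each shift independently would cost €514, and that bound is achievable.
An optimal schedule: Shift 1→Jules+Petrov, Shift 2→Marcus, Shift 3→Greco, Shift 4→Zhao, Shift 5→Marcus, Shift 6→Greco, Shift 7→Zhao, Shift 8→Greco.
Total: 76 + 96 + 66 + 46 + 36 + 66 + 46 + 36 + 46 = €514.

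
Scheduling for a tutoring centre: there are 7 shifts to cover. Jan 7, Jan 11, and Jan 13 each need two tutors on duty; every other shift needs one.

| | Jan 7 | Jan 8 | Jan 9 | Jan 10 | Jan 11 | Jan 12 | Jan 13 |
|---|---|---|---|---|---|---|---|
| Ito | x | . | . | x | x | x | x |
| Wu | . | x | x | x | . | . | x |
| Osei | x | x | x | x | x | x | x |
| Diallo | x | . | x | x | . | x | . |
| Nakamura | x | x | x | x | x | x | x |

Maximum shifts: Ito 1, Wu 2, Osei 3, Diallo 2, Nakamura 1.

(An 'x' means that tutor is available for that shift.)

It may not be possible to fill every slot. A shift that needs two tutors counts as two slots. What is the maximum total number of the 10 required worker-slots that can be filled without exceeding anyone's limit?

Total capacity across all tutors is 1+2+3+2+1 = 9, and 10 slots are needed, so at most 9 can be filled.
An assignment achieving 9: Jan 7→Osei+Diallo, Jan 8→Wu, Jan 9→Wu, Jan 10→Diallo, Jan 11→Ito+Osei, Jan 12→Osei, Jan 13→Nakamura.
Loads: Ito 1/1, Wu 2/2, Osei 3/3, Diallo 2/2, Nakamura 1/1.

9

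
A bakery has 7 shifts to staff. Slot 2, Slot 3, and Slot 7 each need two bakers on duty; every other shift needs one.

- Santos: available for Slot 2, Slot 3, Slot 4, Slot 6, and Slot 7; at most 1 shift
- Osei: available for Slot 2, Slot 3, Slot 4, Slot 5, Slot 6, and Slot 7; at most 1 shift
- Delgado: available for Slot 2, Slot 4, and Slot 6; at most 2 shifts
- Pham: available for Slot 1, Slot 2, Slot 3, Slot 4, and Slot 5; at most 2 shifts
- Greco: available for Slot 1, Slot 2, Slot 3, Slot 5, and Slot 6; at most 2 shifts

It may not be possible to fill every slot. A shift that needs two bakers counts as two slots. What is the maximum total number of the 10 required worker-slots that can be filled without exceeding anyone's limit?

8

Total capacity across all bakers is 1+1+2+2+2 = 8, and 10 slots are needed, so at most 8 can be filled.
An assignment achieving 8: Slot 1→Pham, Slot 2→Greco, Slot 3→Greco, Slot 4→Delgado, Slot 5→Pham, Slot 6→Delgado, Slot 7→Santos+Osei.
Loads: Santos 1/1, Osei 1/1, Delgado 2/2, Pham 2/2, Greco 2/2.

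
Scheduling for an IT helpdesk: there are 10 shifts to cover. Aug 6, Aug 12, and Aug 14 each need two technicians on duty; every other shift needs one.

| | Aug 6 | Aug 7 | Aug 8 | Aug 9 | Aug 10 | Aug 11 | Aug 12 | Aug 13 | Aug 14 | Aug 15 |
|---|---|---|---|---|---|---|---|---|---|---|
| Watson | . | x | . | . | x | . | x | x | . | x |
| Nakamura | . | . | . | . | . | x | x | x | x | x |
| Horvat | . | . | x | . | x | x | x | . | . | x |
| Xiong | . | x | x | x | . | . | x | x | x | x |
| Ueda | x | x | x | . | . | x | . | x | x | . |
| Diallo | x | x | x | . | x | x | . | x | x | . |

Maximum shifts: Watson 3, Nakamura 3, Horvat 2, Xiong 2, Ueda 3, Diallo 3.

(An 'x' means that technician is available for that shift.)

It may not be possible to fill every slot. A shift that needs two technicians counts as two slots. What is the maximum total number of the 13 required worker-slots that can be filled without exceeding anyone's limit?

13

Total capacity across all technicians is 3+3+2+2+3+3 = 16, and 13 slots are needed, so at most 13 can be filled.
An assignment achieving 13: Aug 6→Ueda+Diallo, Aug 7→Watson, Aug 8→Horvat, Aug 9→Xiong, Aug 10→Watson, Aug 11→Nakamura, Aug 12→Watson+Nakamura, Aug 13→Ueda, Aug 14→Nakamura+Xiong, Aug 15→Horvat.
Loads: Watson 3/3, Nakamura 3/3, Horvat 2/2, Xiong 2/2, Ueda 2/3, Diallo 1/3.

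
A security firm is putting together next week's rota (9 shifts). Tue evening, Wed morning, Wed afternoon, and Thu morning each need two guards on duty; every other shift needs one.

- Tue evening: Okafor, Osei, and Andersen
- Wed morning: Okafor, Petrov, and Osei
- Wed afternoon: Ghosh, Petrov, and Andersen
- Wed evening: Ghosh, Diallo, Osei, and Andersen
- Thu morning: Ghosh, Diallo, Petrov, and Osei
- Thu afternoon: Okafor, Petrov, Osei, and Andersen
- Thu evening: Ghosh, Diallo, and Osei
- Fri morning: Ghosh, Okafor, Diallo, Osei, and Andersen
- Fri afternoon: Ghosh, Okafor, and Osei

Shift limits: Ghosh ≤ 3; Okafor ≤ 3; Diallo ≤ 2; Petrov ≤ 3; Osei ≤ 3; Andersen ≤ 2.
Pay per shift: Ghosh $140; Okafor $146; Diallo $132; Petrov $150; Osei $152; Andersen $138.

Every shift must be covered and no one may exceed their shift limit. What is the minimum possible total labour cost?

Picking the cheapest available guard for each shift independently would cost $1804, but that ignores the shift limits.
An optimal schedule: Tue evening→Andersen+Okafor, Wed morning→Okafor+Petrov, Wed afternoon→Andersen+Ghosh, Wed evening→Diallo, Thu morning→Ghosh+Petrov, Thu afternoon→Petrov, Thu evening→Diallo, Fri morning→Okafor, Fri afternoon→Ghosh.
Total: 138 + 146 + 146 + 150 + 138 + 140 + 132 + 140 + 150 + 150 + 132 + 146 + 140 = $1848.

$1848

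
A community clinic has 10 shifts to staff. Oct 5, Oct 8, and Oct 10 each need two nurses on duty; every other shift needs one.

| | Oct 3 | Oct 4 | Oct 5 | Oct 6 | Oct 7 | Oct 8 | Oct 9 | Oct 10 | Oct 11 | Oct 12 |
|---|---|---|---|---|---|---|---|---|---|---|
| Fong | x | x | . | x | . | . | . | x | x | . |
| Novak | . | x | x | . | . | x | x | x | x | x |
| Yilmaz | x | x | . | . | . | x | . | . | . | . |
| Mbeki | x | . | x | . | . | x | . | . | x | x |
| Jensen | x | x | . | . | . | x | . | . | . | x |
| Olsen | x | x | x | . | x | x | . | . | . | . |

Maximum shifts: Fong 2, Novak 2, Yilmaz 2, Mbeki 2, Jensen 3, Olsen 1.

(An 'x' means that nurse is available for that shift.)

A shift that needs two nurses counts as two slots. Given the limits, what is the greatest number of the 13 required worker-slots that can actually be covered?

Total capacity across all nurses is 2+2+2+2+3+1 = 12, and 13 slots are needed, so at most 12 can be filled.
An assignment achieving 12: Oct 3→Yilmaz, Oct 4→Jensen, Oct 5→Mbeki, Oct 6→Fong, Oct 7→Olsen, Oct 8→Yilmaz+Jensen, Oct 9→Novak, Oct 10→Fong+Novak, Oct 11→Mbeki, Oct 12→Jensen.
Loads: Fong 2/2, Novak 2/2, Yilmaz 2/2, Mbeki 2/2, Jensen 3/3, Olsen 1/1.

12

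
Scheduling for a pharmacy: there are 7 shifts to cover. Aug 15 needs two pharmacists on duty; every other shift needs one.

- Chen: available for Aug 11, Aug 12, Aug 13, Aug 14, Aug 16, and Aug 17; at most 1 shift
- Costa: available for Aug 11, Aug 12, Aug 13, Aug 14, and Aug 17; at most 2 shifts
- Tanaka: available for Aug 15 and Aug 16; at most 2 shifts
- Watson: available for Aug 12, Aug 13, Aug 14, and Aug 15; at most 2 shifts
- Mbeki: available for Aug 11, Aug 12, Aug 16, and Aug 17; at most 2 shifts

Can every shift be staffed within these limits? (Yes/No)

Aug 15 can only be covered by Tanaka and Watson, so that assignment is forced.
One valid schedule: Aug 11→Chen, Aug 12→Watson, Aug 13→Costa, Aug 14→Costa, Aug 15→Tanaka+Watson, Aug 16→Tanaka, Aug 17→Mbeki.
Loads: Chen 1/1, Costa 2/2, Tanaka 2/2, Watson 2/2, Mbeki 1/2 — all within limits.

Yes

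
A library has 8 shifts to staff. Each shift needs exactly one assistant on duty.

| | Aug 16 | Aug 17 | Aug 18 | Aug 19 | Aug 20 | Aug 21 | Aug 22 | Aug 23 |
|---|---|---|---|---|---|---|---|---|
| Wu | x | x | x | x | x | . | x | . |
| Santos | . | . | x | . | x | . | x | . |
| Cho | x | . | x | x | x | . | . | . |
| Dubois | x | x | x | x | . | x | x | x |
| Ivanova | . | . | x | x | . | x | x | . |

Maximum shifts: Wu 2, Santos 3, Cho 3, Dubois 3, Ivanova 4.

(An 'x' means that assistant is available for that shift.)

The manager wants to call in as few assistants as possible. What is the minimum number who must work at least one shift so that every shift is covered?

3

8 slots to fill and no one can take more than 4, so at least ⌈8/4⌉ = 2 assistants are needed.
Any 2 assistants together have capacity at most 4+3 = 7 < 8 slots, so 2 can never suffice.
Wu, Santos, and Dubois alone can cover everything: Aug 16→Wu, Aug 17→Wu, Aug 18→Santos, Aug 19→Dubois, Aug 20→Santos, Aug 21→Dubois, Aug 22→Santos, Aug 23→Dubois.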